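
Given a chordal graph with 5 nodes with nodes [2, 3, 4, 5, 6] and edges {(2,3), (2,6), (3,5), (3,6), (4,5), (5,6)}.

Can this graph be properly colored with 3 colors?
A valid 3-coloring: color 1: [3, 4]; color 2: [2, 5]; color 3: [6].
(χ(G) = 3 ≤ 3.)

Yes, G is 3-colorable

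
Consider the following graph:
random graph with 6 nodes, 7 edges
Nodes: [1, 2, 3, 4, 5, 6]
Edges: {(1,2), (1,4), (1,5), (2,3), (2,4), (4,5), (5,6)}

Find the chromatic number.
Clique number ω(G) = 3 (lower bound: χ ≥ ω).
The clique on [1, 2, 4] has size 3, forcing χ ≥ 3, and the coloring below uses 3 colors, so χ(G) = 3.
A valid 3-coloring: color 1: [3, 4, 6]; color 2: [2, 5]; color 3: [1].

χ(G) = 3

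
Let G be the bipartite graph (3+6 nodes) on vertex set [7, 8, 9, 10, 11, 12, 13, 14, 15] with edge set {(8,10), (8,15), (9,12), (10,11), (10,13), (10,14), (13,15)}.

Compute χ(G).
χ(G) = 2

Clique number ω(G) = 2 (lower bound: χ ≥ ω).
The graph is bipartite (no odd cycle), so 2 colors suffice: χ(G) = 2.
A valid 2-coloring: color 1: [7, 10, 12, 15]; color 2: [8, 9, 11, 13, 14].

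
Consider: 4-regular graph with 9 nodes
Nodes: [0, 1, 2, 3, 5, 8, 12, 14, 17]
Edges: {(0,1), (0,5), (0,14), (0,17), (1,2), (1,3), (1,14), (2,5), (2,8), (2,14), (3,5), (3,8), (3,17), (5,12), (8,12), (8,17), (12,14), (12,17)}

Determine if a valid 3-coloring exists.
Yes, G is 3-colorable

A valid 3-coloring: color 1: [0, 2, 3, 12]; color 2: [5, 14, 17]; color 3: [1, 8].
(χ(G) = 3 ≤ 3.)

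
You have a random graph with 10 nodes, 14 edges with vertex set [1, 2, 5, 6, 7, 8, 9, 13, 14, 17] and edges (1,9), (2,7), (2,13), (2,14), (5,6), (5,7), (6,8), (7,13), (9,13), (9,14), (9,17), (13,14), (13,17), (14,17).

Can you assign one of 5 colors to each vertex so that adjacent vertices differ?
Yes, G is 5-colorable

A valid 5-coloring: color 1: [1, 5, 8, 13]; color 2: [2, 6, 9]; color 3: [7, 14]; color 4: [17].
(χ(G) = 4 ≤ 5.)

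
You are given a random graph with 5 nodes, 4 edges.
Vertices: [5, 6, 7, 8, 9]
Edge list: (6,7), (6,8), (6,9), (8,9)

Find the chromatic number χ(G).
χ(G) = 3

Clique number ω(G) = 3 (lower bound: χ ≥ ω).
The clique on [6, 8, 9] has size 3, forcing χ ≥ 3, and the coloring below uses 3 colors, so χ(G) = 3.
A valid 3-coloring: color 1: [5, 6]; color 2: [7, 9]; color 3: [8].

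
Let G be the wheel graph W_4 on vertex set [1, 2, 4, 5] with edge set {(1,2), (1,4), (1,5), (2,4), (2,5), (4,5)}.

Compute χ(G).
χ(G) = 4

Clique number ω(G) = 4 (lower bound: χ ≥ ω).
The clique on [1, 2, 4, 5] has size 4, forcing χ ≥ 4, and the coloring below uses 4 colors, so χ(G) = 4.
A valid 4-coloring: color 1: [2]; color 2: [4]; color 3: [5]; color 4: [1].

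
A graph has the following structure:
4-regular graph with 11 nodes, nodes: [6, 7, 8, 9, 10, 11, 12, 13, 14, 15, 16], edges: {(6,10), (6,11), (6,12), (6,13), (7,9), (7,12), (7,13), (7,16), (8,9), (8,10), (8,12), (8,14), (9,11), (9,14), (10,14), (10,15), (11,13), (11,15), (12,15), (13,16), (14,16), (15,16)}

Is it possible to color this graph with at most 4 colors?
A valid 4-coloring: color 1: [6, 9, 15]; color 2: [12, 13, 14]; color 3: [7, 8, 11]; color 4: [10, 16].
(χ(G) = 3 ≤ 4.)

Yes, G is 4-colorable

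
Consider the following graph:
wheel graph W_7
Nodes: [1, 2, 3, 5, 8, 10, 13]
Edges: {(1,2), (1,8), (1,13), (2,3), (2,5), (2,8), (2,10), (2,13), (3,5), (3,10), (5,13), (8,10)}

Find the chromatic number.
χ(G) = 3

Clique number ω(G) = 3 (lower bound: χ ≥ ω).
The clique on [1, 2, 8] has size 3, forcing χ ≥ 3, and the coloring below uses 3 colors, so χ(G) = 3.
A valid 3-coloring: color 1: [2]; color 2: [1, 5, 10]; color 3: [3, 8, 13].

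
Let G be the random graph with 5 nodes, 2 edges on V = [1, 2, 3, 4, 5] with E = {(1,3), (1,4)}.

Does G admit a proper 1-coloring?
No, G is not 1-colorable

Edge (1,3) forces its endpoints to differ, so 1 color is not enough.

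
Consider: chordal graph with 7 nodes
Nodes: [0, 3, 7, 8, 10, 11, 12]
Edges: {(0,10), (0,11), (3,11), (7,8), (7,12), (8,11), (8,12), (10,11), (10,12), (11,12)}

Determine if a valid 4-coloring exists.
Yes, G is 4-colorable

A valid 4-coloring: color 1: [7, 11]; color 2: [0, 3, 12]; color 3: [8, 10].
(χ(G) = 3 ≤ 4.)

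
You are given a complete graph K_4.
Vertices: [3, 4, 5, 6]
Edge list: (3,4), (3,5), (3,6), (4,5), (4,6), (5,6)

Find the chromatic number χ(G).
χ(G) = 4

Clique number ω(G) = 4 (lower bound: χ ≥ ω).
The clique on [3, 4, 5, 6] has size 4, forcing χ ≥ 4, and the coloring below uses 4 colors, so χ(G) = 4.
A valid 4-coloring: color 1: [6]; color 2: [3]; color 3: [4]; color 4: [5].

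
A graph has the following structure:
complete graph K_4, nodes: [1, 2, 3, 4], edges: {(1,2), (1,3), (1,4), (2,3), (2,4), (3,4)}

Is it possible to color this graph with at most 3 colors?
No, G is not 3-colorable

The clique on vertices [1, 2, 3, 4] has size 4 > 3, so it alone needs 4 colors.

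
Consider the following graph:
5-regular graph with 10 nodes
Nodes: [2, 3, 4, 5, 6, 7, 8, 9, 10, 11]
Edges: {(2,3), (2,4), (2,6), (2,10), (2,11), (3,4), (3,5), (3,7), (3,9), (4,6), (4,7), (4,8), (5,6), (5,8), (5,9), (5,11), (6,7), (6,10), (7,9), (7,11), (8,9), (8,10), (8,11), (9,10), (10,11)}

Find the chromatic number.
χ(G) = 4

Clique number ω(G) = 3 (lower bound: χ ≥ ω).
Suppose a proper 3-coloring c exists. The clique [2, 3, 4] takes 3 distinct colors; by symmetry let c(2) = 1, c(3) = 2, c(4) = 3.
- Vertex 6: neighbors [2, 4] already have colors [1, 3] ⇒ c(6) = 2.
- Vertex 10: neighbors [2, 6] already have colors [1, 2] ⇒ c(10) = 3.
- Vertex 9: neighbors [3, 10] already have colors [2, 3] ⇒ c(9) = 1.
- Vertex 7: neighbors [9, 3, 4] already have colors [1, 2, 3] — all 3 colors blocked. Contradiction.
The forced assignments end in a contradiction, so G has no proper 3-coloring (χ ≥ 4).
The coloring below uses 4 colors, so χ(G) = 4.
A valid 4-coloring: color 1: [3, 10]; color 2: [2, 7, 8]; color 3: [6, 9, 11]; color 4: [4, 5].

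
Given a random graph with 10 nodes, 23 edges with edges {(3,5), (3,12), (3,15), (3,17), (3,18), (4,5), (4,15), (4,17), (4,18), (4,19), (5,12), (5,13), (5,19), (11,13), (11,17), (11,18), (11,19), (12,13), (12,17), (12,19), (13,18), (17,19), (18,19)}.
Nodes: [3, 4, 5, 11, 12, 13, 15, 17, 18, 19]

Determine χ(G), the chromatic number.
χ(G) = 3

Clique number ω(G) = 3 (lower bound: χ ≥ ω).
The clique on [11, 17, 19] has size 3, forcing χ ≥ 3, and the coloring below uses 3 colors, so χ(G) = 3.
A valid 3-coloring: color 1: [3, 13, 19]; color 2: [5, 15, 17, 18]; color 3: [4, 11, 12].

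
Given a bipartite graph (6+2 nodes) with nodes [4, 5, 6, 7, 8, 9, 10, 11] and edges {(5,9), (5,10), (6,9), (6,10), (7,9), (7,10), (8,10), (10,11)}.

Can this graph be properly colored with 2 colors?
A valid 2-coloring: color 1: [4, 9, 10]; color 2: [5, 6, 7, 8, 11].
(χ(G) = 2 ≤ 2.)

Yes, G is 2-colorable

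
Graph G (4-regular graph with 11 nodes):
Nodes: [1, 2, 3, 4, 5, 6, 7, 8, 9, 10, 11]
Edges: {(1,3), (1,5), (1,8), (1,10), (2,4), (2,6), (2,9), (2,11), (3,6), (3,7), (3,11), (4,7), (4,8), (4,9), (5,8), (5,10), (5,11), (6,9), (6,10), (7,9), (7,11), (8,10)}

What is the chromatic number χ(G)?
χ(G) = 4

Clique number ω(G) = 4 (lower bound: χ ≥ ω).
The clique on [1, 5, 8, 10] has size 4, forcing χ ≥ 4, and the coloring below uses 4 colors, so χ(G) = 4.
A valid 4-coloring: color 1: [2, 7, 8]; color 2: [3, 5, 9]; color 3: [1, 4, 6, 11]; color 4: [10].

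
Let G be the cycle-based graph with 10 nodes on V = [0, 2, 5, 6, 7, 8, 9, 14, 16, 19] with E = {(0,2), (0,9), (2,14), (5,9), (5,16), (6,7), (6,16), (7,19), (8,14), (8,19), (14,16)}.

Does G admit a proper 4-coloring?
Yes, G is 4-colorable

A valid 4-coloring: color 1: [2, 7, 8, 9, 16]; color 2: [0, 5, 6, 14, 19].
(χ(G) = 2 ≤ 4.)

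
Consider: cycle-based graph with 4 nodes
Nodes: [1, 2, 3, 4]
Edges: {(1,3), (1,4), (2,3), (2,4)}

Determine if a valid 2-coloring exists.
A valid 2-coloring: color 1: [1, 2]; color 2: [3, 4].
(χ(G) = 2 ≤ 2.)

Yes, G is 2-colorable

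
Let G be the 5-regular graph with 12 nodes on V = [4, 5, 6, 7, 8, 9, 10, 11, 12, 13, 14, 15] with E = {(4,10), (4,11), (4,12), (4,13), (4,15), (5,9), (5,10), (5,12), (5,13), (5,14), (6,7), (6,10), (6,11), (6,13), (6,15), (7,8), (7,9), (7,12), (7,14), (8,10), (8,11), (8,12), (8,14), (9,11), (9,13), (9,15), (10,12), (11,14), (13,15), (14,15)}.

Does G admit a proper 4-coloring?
Yes, G is 4-colorable

A valid 4-coloring: color 1: [6, 9, 12, 14]; color 2: [7, 10, 11, 15]; color 3: [4, 5, 8]; color 4: [13].
(χ(G) = 4 ≤ 4.)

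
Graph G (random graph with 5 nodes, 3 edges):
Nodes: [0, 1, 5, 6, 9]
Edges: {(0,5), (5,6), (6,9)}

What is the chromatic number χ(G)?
χ(G) = 2

Clique number ω(G) = 2 (lower bound: χ ≥ ω).
The graph is bipartite (no odd cycle), so 2 colors suffice: χ(G) = 2.
A valid 2-coloring: color 1: [0, 1, 6]; color 2: [5, 9].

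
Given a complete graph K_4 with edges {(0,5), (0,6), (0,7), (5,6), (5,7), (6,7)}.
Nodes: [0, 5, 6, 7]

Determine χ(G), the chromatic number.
χ(G) = 4

Clique number ω(G) = 4 (lower bound: χ ≥ ω).
The clique on [0, 5, 6, 7] has size 4, forcing χ ≥ 4, and the coloring below uses 4 colors, so χ(G) = 4.
A valid 4-coloring: color 1: [6]; color 2: [7]; color 3: [5]; color 4: [0].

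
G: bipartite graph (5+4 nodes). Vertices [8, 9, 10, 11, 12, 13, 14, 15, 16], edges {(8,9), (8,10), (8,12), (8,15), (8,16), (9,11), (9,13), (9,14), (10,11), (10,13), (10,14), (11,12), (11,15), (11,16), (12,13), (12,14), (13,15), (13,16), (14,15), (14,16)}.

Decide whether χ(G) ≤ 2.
Yes, G is 2-colorable

A valid 2-coloring: color 1: [8, 11, 13, 14]; color 2: [9, 10, 12, 15, 16].
(χ(G) = 2 ≤ 2.)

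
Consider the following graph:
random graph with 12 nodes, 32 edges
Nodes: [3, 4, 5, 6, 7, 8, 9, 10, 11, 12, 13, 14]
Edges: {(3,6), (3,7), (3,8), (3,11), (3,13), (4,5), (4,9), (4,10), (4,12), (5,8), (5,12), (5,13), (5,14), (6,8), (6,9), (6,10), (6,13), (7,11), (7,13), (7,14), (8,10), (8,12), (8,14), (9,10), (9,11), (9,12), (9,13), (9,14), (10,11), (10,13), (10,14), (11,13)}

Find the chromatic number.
χ(G) = 4

Clique number ω(G) = 4 (lower bound: χ ≥ ω).
The clique on [3, 7, 11, 13] has size 4, forcing χ ≥ 4, and the coloring below uses 4 colors, so χ(G) = 4.
A valid 4-coloring: color 1: [7, 8, 9]; color 2: [12, 13, 14]; color 3: [3, 5, 10]; color 4: [4, 6, 11].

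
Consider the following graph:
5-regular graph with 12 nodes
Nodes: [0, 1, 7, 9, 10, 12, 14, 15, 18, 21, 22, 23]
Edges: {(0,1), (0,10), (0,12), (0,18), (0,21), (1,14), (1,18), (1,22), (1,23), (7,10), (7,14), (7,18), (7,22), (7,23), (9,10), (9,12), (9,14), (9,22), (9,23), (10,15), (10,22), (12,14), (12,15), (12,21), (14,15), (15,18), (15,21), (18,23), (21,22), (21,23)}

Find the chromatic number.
χ(G) = 4

Clique number ω(G) = 3 (lower bound: χ ≥ ω).
Suppose a proper 3-coloring c exists. The clique [0, 1, 18] takes 3 distinct colors; by symmetry let c(0) = 1, c(1) = 2, c(18) = 3.
- Vertex 23: neighbors [1, 18] already have colors [2, 3] ⇒ c(23) = 1.
- Vertex 7: neighbors [23, 18] already have colors [1, 3] ⇒ c(7) = 2.
- Vertex 10: neighbors [0, 7] already have colors [1, 2] ⇒ c(10) = 3.
- Vertex 9: neighbors [23, 10] already have colors [1, 3] ⇒ c(9) = 2.
- Vertex 12: neighbors [0, 9] already have colors [1, 2] ⇒ c(12) = 3.
- Vertex 21: neighbors [0, 12] already have colors [1, 3] ⇒ c(21) = 2.
- Vertex 14: neighbors [1, 12] already have colors [2, 3] ⇒ c(14) = 1.
- Vertex 15: neighbors [14, 21, 10] already have colors [1, 2, 3] — all 3 colors blocked. Contradiction.
The forced assignments end in a contradiction, so G has no proper 3-coloring (χ ≥ 4).
The coloring below uses 4 colors, so χ(G) = 4.
A valid 4-coloring: color 1: [10, 14, 23]; color 2: [1, 7, 12]; color 3: [9, 18, 21]; color 4: [0, 15, 22].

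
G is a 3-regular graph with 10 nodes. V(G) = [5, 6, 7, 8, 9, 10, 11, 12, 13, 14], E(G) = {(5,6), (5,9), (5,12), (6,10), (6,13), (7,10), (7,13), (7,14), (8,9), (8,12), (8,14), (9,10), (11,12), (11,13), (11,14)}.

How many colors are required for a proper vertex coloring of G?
χ(G) = 3

Clique number ω(G) = 2 (lower bound: χ ≥ ω).
Odd cycle [12, 11, 13, 6, 10, 9, 8] needs 3 colors (χ ≥ 3).
The coloring below uses 3 colors, so χ(G) = 3.
A valid 3-coloring: color 1: [6, 9, 12, 14]; color 2: [5, 8, 10, 13]; color 3: [7, 11].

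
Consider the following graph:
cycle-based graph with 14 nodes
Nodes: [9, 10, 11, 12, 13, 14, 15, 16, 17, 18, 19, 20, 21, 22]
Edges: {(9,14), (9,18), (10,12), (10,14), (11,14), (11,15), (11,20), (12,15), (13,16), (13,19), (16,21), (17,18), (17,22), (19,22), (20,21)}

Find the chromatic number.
Clique number ω(G) = 2 (lower bound: χ ≥ ω).
Odd cycle [10, 12, 15, 11, 14] needs 3 colors (χ ≥ 3).
The coloring below uses 3 colors, so χ(G) = 3.
A valid 3-coloring: color 1: [12, 14, 16, 17, 19, 20]; color 2: [10, 11, 13, 18, 21, 22]; color 3: [9, 15].

χ(G) = 3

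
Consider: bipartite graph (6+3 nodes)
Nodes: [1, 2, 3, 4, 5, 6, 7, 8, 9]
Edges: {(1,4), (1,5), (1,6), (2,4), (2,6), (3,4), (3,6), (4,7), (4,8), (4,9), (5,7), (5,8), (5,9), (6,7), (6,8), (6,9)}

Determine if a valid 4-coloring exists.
A valid 4-coloring: color 1: [4, 5, 6]; color 2: [1, 2, 3, 7, 8, 9].
(χ(G) = 2 ≤ 4.)

Yes, G is 4-colorable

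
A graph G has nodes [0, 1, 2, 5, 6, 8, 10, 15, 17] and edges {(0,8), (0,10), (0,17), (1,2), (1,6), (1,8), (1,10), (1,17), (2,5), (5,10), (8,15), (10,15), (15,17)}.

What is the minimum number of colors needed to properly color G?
Clique number ω(G) = 2 (lower bound: χ ≥ ω).
The graph is bipartite (no odd cycle), so 2 colors suffice: χ(G) = 2.
A valid 2-coloring: color 1: [0, 1, 5, 15]; color 2: [2, 6, 8, 10, 17].

χ(G) = 2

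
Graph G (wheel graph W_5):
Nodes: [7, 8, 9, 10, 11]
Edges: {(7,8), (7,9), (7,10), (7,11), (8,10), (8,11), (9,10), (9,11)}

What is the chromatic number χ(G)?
χ(G) = 3

Clique number ω(G) = 3 (lower bound: χ ≥ ω).
The clique on [7, 8, 10] has size 3, forcing χ ≥ 3, and the coloring below uses 3 colors, so χ(G) = 3.
A valid 3-coloring: color 1: [7]; color 2: [10, 11]; color 3: [8, 9].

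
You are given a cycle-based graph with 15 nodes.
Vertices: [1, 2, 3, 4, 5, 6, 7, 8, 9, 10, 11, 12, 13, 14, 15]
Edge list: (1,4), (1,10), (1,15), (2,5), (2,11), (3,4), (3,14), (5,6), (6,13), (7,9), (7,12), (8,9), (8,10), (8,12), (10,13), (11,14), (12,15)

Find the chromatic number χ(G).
Clique number ω(G) = 2 (lower bound: χ ≥ ω).
Odd cycle [15, 1, 10, 8, 12] needs 3 colors (χ ≥ 3).
The coloring below uses 3 colors, so χ(G) = 3.
A valid 3-coloring: color 1: [2, 4, 6, 9, 10, 12, 14]; color 2: [1, 3, 5, 7, 8, 11, 13]; color 3: [15].

χ(G) = 3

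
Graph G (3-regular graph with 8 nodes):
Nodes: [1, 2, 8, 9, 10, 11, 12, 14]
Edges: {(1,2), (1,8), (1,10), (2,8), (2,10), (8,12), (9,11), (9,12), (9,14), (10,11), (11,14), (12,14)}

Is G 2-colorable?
No, G is not 2-colorable

The clique on vertices [1, 2, 8] has size 3 > 2, so it alone needs 3 colors.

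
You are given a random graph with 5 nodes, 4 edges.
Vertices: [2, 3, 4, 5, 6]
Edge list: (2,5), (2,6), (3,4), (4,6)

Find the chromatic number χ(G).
χ(G) = 2

Clique number ω(G) = 2 (lower bound: χ ≥ ω).
The graph is bipartite (no odd cycle), so 2 colors suffice: χ(G) = 2.
A valid 2-coloring: color 1: [3, 5, 6]; color 2: [2, 4].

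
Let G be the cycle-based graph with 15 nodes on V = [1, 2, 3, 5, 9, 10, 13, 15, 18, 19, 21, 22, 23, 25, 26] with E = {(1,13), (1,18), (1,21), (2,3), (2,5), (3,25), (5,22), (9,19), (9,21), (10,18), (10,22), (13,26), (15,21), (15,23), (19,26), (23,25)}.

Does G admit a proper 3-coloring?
A valid 3-coloring: color 1: [3, 5, 10, 13, 19, 21, 23]; color 2: [1, 2, 9, 15, 22, 25, 26]; color 3: [18].
(χ(G) = 3 ≤ 3.)

Yes, G is 3-colorable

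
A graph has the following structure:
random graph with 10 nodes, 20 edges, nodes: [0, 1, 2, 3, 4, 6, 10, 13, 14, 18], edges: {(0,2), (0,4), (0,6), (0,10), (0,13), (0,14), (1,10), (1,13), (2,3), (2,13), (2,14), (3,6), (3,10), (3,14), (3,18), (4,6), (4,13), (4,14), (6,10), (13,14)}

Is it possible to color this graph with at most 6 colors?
A valid 6-coloring: color 1: [0, 1, 3]; color 2: [6, 14, 18]; color 3: [10, 13]; color 4: [2, 4].
(χ(G) = 4 ≤ 6.)

Yes, G is 6-colorable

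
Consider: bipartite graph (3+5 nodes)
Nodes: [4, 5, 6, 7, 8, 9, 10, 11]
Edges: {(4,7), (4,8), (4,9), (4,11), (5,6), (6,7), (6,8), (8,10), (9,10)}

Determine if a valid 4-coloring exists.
Yes, G is 4-colorable

A valid 4-coloring: color 1: [4, 6, 10]; color 2: [5, 7, 8, 9, 11].
(χ(G) = 2 ≤ 4.)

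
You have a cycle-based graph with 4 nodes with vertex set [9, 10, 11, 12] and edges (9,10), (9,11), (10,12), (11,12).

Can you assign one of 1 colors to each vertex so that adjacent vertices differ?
Edge (9,10) forces its endpoints to differ, so 1 color is not enough.

No, G is not 1-colorable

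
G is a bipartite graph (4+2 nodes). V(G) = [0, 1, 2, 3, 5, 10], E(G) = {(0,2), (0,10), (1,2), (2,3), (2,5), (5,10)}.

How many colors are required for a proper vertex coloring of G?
χ(G) = 2

Clique number ω(G) = 2 (lower bound: χ ≥ ω).
The graph is bipartite (no odd cycle), so 2 colors suffice: χ(G) = 2.
A valid 2-coloring: color 1: [2, 10]; color 2: [0, 1, 3, 5].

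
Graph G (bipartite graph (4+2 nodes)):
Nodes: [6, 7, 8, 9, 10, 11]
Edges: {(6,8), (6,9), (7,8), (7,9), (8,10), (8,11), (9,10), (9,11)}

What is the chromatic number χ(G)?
Clique number ω(G) = 2 (lower bound: χ ≥ ω).
The graph is bipartite (no odd cycle), so 2 colors suffice: χ(G) = 2.
A valid 2-coloring: color 1: [8, 9]; color 2: [6, 7, 10, 11].

χ(G) = 2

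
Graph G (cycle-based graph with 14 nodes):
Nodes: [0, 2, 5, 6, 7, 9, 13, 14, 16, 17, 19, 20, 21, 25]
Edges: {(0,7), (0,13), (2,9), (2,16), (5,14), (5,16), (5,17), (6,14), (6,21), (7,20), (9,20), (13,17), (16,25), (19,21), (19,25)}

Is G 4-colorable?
A valid 4-coloring: color 1: [7, 9, 13, 14, 16, 21]; color 2: [0, 2, 5, 6, 19, 20]; color 3: [17, 25].
(χ(G) = 3 ≤ 4.)

Yes, G is 4-colorable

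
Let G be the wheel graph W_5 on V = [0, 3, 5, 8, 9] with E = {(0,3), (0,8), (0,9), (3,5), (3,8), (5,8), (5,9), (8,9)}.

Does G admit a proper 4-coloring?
Yes, G is 4-colorable

A valid 4-coloring: color 1: [8]; color 2: [0, 5]; color 3: [3, 9].
(χ(G) = 3 ≤ 4.)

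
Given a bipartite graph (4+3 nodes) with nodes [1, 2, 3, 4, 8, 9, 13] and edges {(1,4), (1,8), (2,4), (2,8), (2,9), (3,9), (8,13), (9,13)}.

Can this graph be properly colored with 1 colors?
Edge (1,8) forces its endpoints to differ, so 1 color is not enough.

No, G is not 1-colorable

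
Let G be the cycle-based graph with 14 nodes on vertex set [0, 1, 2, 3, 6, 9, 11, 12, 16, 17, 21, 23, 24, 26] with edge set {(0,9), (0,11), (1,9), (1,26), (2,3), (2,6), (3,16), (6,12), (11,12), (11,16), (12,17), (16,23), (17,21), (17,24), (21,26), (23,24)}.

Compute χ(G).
Clique number ω(G) = 2 (lower bound: χ ≥ ω).
The graph is bipartite (no odd cycle), so 2 colors suffice: χ(G) = 2.
A valid 2-coloring: color 1: [3, 6, 9, 11, 17, 23, 26]; color 2: [0, 1, 2, 12, 16, 21, 24].

χ(G) = 2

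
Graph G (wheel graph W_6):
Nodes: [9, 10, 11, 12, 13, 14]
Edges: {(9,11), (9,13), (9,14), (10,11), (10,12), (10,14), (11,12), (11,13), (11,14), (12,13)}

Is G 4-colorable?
Yes, G is 4-colorable

A valid 4-coloring: color 1: [11]; color 2: [13, 14]; color 3: [9, 12]; color 4: [10].
(χ(G) = 4 ≤ 4.)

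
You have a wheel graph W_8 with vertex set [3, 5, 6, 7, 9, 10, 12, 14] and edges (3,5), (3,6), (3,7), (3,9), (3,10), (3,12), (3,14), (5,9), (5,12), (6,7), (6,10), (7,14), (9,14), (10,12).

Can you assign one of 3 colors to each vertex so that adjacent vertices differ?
No, G is not 3-colorable

Odd cycle [9, 14, 7, 6, 10, 12, 5] needs 3 colors (χ ≥ 3).
Vertex 3 is adjacent to every vertex of [5, 6, 7, 9, 10, 12, 14], which already need 3 colors among themselves, so 3 needs a new color (χ ≥ 4).
Hence χ(G) ≥ 4 > 3, so no proper 3-coloring exists.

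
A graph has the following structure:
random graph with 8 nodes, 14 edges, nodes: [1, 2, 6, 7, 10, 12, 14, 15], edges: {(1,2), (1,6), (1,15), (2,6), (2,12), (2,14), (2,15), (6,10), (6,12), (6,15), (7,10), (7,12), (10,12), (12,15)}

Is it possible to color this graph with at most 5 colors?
Yes, G is 5-colorable

A valid 5-coloring: color 1: [1, 12, 14]; color 2: [6, 7]; color 3: [2, 10]; color 4: [15].
(χ(G) = 4 ≤ 5.)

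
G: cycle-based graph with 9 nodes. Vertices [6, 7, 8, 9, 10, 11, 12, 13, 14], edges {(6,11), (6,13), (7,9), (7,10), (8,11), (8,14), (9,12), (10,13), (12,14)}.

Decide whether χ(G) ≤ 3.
A valid 3-coloring: color 1: [9, 11, 13, 14]; color 2: [6, 7, 8, 12]; color 3: [10].
(χ(G) = 3 ≤ 3.)

Yes, G is 3-colorable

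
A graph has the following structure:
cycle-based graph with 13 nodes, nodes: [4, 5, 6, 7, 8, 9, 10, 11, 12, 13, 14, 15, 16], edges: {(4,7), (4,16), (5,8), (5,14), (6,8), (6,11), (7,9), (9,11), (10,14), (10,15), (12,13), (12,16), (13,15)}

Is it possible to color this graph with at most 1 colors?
Edge (4,16) forces its endpoints to differ, so 1 color is not enough.

No, G is not 1-colorable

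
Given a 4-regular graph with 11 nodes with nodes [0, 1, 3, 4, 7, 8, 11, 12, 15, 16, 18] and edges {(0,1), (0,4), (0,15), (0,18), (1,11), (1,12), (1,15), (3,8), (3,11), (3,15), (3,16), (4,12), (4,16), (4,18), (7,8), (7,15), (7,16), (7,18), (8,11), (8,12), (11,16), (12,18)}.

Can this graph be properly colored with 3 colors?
Yes, G is 3-colorable

A valid 3-coloring: color 1: [4, 11, 15]; color 2: [1, 8, 16, 18]; color 3: [0, 3, 7, 12].
(χ(G) = 3 ≤ 3.)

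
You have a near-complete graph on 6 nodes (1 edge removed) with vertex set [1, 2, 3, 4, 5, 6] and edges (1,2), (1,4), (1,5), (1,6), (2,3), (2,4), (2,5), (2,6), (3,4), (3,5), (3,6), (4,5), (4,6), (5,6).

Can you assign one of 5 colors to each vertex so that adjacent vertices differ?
Yes, G is 5-colorable

A valid 5-coloring: color 1: [6]; color 2: [4]; color 3: [2]; color 4: [5]; color 5: [1, 3].
(χ(G) = 5 ≤ 5.)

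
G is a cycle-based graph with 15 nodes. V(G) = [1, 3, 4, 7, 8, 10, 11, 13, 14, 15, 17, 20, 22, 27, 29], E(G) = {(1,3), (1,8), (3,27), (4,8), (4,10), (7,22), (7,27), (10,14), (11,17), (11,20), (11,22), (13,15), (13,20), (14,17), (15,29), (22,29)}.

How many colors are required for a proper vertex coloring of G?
χ(G) = 3

Clique number ω(G) = 2 (lower bound: χ ≥ ω).
Odd cycle [8, 4, 10, 14, 17, 11, 22, 7, 27, 3, 1] needs 3 colors (χ ≥ 3).
The coloring below uses 3 colors, so χ(G) = 3.
A valid 3-coloring: color 1: [1, 4, 7, 11, 13, 14, 29]; color 2: [3, 8, 10, 15, 17, 20, 22]; color 3: [27].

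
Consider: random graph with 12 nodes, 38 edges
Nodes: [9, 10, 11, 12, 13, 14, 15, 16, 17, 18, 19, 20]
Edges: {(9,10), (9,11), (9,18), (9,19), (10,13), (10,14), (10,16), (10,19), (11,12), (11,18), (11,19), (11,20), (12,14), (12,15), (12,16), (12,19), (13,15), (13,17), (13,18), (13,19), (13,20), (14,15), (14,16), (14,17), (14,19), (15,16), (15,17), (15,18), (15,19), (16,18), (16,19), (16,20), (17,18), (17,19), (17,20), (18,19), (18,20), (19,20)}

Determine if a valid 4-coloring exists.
The clique on vertices [13, 17, 18, 19, 20] has size 5 > 4, so it alone needs 5 colors.

No, G is not 4-colorable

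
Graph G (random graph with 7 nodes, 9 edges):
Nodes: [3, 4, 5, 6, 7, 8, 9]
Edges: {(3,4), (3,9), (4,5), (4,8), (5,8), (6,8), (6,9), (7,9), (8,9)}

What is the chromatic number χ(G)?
Clique number ω(G) = 3 (lower bound: χ ≥ ω).
The clique on [6, 8, 9] has size 3, forcing χ ≥ 3, and the coloring below uses 3 colors, so χ(G) = 3.
A valid 3-coloring: color 1: [3, 7, 8]; color 2: [4, 9]; color 3: [5, 6].

χ(G) = 3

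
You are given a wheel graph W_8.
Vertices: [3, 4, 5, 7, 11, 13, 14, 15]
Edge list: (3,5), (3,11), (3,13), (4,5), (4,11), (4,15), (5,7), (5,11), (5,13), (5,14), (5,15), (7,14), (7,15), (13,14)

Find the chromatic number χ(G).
χ(G) = 4

Clique number ω(G) = 3 (lower bound: χ ≥ ω).
Odd cycle [7, 15, 4, 11, 3, 13, 14] needs 3 colors (χ ≥ 3).
Vertex 5 is adjacent to every vertex of [3, 4, 7, 11, 13, 14, 15], which already need 3 colors among themselves, so 5 needs a new color (χ ≥ 4).
The coloring below uses 4 colors, so χ(G) = 4.
A valid 4-coloring: color 1: [5]; color 2: [4, 7, 13]; color 3: [11, 14, 15]; color 4: [3].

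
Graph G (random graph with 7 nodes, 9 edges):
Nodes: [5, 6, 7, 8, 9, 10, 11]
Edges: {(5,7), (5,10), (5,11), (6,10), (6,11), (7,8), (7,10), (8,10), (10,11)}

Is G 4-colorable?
Yes, G is 4-colorable

A valid 4-coloring: color 1: [9, 10]; color 2: [5, 6, 8]; color 3: [7, 11].
(χ(G) = 3 ≤ 4.)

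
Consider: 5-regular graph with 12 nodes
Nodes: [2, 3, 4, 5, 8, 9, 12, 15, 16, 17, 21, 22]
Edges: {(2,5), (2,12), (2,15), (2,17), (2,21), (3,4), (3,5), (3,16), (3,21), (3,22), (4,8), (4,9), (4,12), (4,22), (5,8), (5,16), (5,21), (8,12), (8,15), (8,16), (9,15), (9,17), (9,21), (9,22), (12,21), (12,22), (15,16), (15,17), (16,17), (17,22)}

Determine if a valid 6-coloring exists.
A valid 6-coloring: color 1: [8, 17, 21]; color 2: [4, 5, 15]; color 3: [9, 12, 16]; color 4: [2, 22]; color 5: [3].
(χ(G) = 4 ≤ 6.)

Yes, G is 6-colorable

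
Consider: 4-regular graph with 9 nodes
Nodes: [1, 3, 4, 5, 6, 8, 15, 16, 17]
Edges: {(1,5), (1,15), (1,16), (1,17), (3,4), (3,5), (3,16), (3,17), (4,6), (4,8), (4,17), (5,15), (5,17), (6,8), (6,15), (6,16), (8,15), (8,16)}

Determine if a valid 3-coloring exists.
No, G is not 3-colorable

Suppose a proper 3-coloring c exists. The clique [1, 5, 15] takes 3 distinct colors; by symmetry let c(1) = 1, c(5) = 2, c(15) = 3.
- Vertex 17: neighbors [1, 5] already have colors [1, 2] ⇒ c(17) = 3.
- Vertex 3: neighbors [5, 17] already have colors [2, 3] ⇒ c(3) = 1.
- Vertex 4: neighbors [3, 17] already have colors [1, 3] ⇒ c(4) = 2.
- Vertex 6: neighbors [4, 15] already have colors [2, 3] ⇒ c(6) = 1.
- Vertex 8: neighbors [6, 4, 15] already have colors [1, 2, 3] — all 3 colors blocked. Contradiction.
The forced assignments end in a contradiction, so G has no proper 3-coloring (χ ≥ 4).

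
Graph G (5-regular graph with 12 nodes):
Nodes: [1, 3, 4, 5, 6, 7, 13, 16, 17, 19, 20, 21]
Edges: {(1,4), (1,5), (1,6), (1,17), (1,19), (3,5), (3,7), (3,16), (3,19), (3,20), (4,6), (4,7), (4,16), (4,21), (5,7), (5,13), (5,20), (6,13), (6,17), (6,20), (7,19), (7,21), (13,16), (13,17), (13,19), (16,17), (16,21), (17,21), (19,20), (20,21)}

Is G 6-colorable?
A valid 6-coloring: color 1: [4, 5, 17, 19]; color 2: [1, 7, 13, 20]; color 3: [6, 16]; color 4: [3, 21].
(χ(G) = 4 ≤ 6.)

Yes, G is 6-colorable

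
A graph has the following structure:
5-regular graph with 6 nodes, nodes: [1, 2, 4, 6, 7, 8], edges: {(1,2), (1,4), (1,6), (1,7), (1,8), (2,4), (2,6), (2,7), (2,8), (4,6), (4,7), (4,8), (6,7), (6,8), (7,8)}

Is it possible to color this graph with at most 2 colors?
No, G is not 2-colorable

The clique on vertices [1, 2, 4, 6, 7, 8] has size 6 > 2, so it alone needs 6 colors.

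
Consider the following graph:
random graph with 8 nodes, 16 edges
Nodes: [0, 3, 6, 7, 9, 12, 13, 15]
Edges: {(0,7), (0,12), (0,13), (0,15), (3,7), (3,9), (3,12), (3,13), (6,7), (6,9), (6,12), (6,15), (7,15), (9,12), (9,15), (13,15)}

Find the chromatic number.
χ(G) = 3

Clique number ω(G) = 3 (lower bound: χ ≥ ω).
The clique on [3, 9, 12] has size 3, forcing χ ≥ 3, and the coloring below uses 3 colors, so χ(G) = 3.
A valid 3-coloring: color 1: [12, 15]; color 2: [7, 9, 13]; color 3: [0, 3, 6].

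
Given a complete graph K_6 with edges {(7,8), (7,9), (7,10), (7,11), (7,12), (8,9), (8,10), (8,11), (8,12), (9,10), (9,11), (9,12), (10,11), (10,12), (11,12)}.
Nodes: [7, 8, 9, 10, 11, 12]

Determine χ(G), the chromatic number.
χ(G) = 6

Clique number ω(G) = 6 (lower bound: χ ≥ ω).
The clique on [7, 8, 9, 10, 11, 12] has size 6, forcing χ ≥ 6, and the coloring below uses 6 colors, so χ(G) = 6.
A valid 6-coloring: color 1: [12]; color 2: [7]; color 3: [8]; color 4: [11]; color 5: [10]; color 6: [9].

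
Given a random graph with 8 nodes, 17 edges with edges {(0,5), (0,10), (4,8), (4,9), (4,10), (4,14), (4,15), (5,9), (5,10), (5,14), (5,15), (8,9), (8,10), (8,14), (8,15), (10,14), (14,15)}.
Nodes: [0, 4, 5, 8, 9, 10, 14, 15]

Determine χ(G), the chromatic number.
Clique number ω(G) = 4 (lower bound: χ ≥ ω).
The clique on [4, 8, 10, 14] has size 4, forcing χ ≥ 4, and the coloring below uses 4 colors, so χ(G) = 4.
A valid 4-coloring: color 1: [9, 10, 15]; color 2: [4, 5]; color 3: [0, 8]; color 4: [14].

χ(G) = 4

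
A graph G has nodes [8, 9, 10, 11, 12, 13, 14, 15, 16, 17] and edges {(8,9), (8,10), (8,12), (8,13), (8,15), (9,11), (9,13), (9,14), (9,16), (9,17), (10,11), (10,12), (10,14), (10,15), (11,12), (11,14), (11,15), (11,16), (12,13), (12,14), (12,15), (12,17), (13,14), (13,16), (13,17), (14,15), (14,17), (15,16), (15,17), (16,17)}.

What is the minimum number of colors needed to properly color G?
Clique number ω(G) = 5 (lower bound: χ ≥ ω).
The clique on [10, 11, 12, 14, 15] has size 5, forcing χ ≥ 5, and the coloring below uses 5 colors, so χ(G) = 5.
A valid 5-coloring: color 1: [8, 14, 16]; color 2: [13, 15]; color 3: [9, 12]; color 4: [10, 17]; color 5: [11].

χ(G) = 5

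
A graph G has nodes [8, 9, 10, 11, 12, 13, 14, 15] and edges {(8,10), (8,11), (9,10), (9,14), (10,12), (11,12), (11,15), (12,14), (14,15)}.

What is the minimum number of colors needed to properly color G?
Clique number ω(G) = 2 (lower bound: χ ≥ ω).
The graph is bipartite (no odd cycle), so 2 colors suffice: χ(G) = 2.
A valid 2-coloring: color 1: [10, 11, 13, 14]; color 2: [8, 9, 12, 15].

χ(G) = 2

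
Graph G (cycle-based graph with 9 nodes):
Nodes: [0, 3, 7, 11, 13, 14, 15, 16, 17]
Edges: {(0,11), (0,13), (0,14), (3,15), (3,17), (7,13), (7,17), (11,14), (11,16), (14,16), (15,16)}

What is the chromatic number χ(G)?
χ(G) = 3

Clique number ω(G) = 3 (lower bound: χ ≥ ω).
The clique on [0, 11, 14] has size 3, forcing χ ≥ 3, and the coloring below uses 3 colors, so χ(G) = 3.
A valid 3-coloring: color 1: [0, 3, 7, 16]; color 2: [11, 13, 15, 17]; color 3: [14].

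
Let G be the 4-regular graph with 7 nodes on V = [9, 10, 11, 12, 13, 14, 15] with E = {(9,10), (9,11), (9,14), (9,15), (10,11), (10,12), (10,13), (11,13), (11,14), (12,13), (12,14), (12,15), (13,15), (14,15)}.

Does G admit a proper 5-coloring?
Yes, G is 5-colorable

A valid 5-coloring: color 1: [13, 14]; color 2: [11, 15]; color 3: [9, 12]; color 4: [10].
(χ(G) = 4 ≤ 5.)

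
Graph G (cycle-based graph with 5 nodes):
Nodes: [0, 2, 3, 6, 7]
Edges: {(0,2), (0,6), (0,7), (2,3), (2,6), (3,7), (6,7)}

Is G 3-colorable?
Yes, G is 3-colorable

A valid 3-coloring: color 1: [2, 7]; color 2: [3, 6]; color 3: [0].
(χ(G) = 3 ≤ 3.)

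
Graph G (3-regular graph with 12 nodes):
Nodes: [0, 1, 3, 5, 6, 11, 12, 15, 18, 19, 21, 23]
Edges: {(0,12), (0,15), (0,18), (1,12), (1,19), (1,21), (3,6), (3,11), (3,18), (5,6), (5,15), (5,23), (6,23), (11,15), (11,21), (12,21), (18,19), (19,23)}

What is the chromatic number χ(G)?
χ(G) = 3

Clique number ω(G) = 3 (lower bound: χ ≥ ω).
The clique on [1, 12, 21] has size 3, forcing χ ≥ 3, and the coloring below uses 3 colors, so χ(G) = 3.
A valid 3-coloring: color 1: [15, 18, 21, 23]; color 2: [0, 1, 6, 11]; color 3: [3, 5, 12, 19].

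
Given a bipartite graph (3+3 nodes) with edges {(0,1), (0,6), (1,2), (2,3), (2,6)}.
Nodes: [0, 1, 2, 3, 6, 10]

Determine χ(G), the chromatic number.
χ(G) = 2

Clique number ω(G) = 2 (lower bound: χ ≥ ω).
The graph is bipartite (no odd cycle), so 2 colors suffice: χ(G) = 2.
A valid 2-coloring: color 1: [0, 2, 10]; color 2: [1, 3, 6].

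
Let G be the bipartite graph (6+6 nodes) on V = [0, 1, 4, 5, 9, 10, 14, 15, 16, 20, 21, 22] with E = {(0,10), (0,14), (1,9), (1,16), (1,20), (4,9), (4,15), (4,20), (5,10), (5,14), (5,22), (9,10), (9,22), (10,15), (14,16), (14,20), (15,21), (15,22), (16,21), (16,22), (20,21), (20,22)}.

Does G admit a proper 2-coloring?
A valid 2-coloring: color 1: [0, 5, 9, 15, 16, 20]; color 2: [1, 4, 10, 14, 21, 22].
(χ(G) = 2 ≤ 2.)

Yes, G is 2-colorable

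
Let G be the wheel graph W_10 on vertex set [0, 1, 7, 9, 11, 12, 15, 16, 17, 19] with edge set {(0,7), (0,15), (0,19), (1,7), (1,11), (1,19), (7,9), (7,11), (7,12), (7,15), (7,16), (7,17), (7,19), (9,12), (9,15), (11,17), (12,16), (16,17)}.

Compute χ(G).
χ(G) = 4

Clique number ω(G) = 3 (lower bound: χ ≥ ω).
Odd cycle [17, 16, 12, 9, 15, 0, 19, 1, 11] needs 3 colors (χ ≥ 3).
Vertex 7 is adjacent to every vertex of [0, 1, 9, 11, 12, 15, 16, 17, 19], which already need 3 colors among themselves, so 7 needs a new color (χ ≥ 4).
The coloring below uses 4 colors, so χ(G) = 4.
A valid 4-coloring: color 1: [7]; color 2: [1, 12, 15, 17]; color 3: [0, 9, 11, 16]; color 4: [19].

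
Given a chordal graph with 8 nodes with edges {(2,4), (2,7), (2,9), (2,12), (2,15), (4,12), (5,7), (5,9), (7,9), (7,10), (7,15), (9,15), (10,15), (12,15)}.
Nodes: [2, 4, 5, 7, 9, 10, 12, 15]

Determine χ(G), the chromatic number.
Clique number ω(G) = 4 (lower bound: χ ≥ ω).
The clique on [2, 7, 9, 15] has size 4, forcing χ ≥ 4, and the coloring below uses 4 colors, so χ(G) = 4.
A valid 4-coloring: color 1: [2, 5, 10]; color 2: [4, 15]; color 3: [7, 12]; color 4: [9].

χ(G) = 4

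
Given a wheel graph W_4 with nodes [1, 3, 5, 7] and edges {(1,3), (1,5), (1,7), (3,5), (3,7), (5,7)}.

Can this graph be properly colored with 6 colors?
Yes, G is 6-colorable

A valid 6-coloring: color 1: [3]; color 2: [5]; color 3: [1]; color 4: [7].
(χ(G) = 4 ≤ 6.)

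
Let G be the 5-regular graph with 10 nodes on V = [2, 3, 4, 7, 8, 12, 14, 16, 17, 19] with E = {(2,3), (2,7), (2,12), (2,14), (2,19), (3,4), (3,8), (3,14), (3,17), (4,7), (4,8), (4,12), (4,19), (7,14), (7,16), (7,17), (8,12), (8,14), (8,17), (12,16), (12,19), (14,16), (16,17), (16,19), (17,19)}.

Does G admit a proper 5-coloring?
Yes, G is 5-colorable

A valid 5-coloring: color 1: [12, 14, 17]; color 2: [2, 4, 16]; color 3: [3, 7, 19]; color 4: [8].
(χ(G) = 4 ≤ 5.)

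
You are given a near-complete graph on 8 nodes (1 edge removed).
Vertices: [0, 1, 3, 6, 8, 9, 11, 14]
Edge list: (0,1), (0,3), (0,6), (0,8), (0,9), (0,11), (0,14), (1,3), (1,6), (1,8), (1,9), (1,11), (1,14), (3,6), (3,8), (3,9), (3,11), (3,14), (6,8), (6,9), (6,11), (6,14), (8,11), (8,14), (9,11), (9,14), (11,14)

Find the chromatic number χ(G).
χ(G) = 7

Clique number ω(G) = 7 (lower bound: χ ≥ ω).
The clique on [0, 1, 3, 6, 8, 11, 14] has size 7, forcing χ ≥ 7, and the coloring below uses 7 colors, so χ(G) = 7.
A valid 7-coloring: color 1: [6]; color 2: [0]; color 3: [3]; color 4: [14]; color 5: [1]; color 6: [11]; color 7: [8, 9].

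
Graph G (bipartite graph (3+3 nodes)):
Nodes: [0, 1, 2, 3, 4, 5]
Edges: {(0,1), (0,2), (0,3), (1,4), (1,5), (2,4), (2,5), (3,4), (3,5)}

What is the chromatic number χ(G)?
χ(G) = 2

Clique number ω(G) = 2 (lower bound: χ ≥ ω).
The graph is bipartite (no odd cycle), so 2 colors suffice: χ(G) = 2.
A valid 2-coloring: color 1: [0, 4, 5]; color 2: [1, 2, 3].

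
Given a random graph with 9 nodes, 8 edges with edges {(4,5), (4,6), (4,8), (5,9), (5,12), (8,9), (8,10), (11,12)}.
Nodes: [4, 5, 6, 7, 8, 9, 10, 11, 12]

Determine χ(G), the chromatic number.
χ(G) = 2

Clique number ω(G) = 2 (lower bound: χ ≥ ω).
The graph is bipartite (no odd cycle), so 2 colors suffice: χ(G) = 2.
A valid 2-coloring: color 1: [5, 6, 7, 8, 11]; color 2: [4, 9, 10, 12].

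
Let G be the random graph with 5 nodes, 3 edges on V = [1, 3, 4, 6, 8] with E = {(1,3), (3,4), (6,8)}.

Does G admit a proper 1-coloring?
No, G is not 1-colorable

Edge (6,8) forces its endpoints to differ, so 1 color is not enough.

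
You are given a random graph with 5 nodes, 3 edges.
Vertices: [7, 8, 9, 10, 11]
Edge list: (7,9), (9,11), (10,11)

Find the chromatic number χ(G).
χ(G) = 2

Clique number ω(G) = 2 (lower bound: χ ≥ ω).
The graph is bipartite (no odd cycle), so 2 colors suffice: χ(G) = 2.
A valid 2-coloring: color 1: [7, 8, 11]; color 2: [9, 10].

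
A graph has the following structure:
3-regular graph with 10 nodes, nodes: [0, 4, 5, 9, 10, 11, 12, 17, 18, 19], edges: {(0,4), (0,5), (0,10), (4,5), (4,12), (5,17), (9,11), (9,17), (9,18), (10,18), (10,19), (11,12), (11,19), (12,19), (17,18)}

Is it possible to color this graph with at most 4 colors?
A valid 4-coloring: color 1: [0, 11, 18]; color 2: [5, 9, 10, 12]; color 3: [4, 17, 19].
(χ(G) = 3 ≤ 4.)

Yes, G is 4-colorable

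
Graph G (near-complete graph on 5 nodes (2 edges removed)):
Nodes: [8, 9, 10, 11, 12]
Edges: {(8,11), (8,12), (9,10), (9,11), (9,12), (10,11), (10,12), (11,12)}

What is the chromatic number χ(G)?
χ(G) = 4

Clique number ω(G) = 4 (lower bound: χ ≥ ω).
The clique on [9, 10, 11, 12] has size 4, forcing χ ≥ 4, and the coloring below uses 4 colors, so χ(G) = 4.
A valid 4-coloring: color 1: [11]; color 2: [12]; color 3: [8, 9]; color 4: [10].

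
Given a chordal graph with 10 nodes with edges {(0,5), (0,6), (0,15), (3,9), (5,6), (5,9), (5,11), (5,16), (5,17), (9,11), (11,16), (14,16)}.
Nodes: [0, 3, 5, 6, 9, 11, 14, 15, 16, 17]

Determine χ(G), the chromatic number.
Clique number ω(G) = 3 (lower bound: χ ≥ ω).
The clique on [0, 5, 6] has size 3, forcing χ ≥ 3, and the coloring below uses 3 colors, so χ(G) = 3.
A valid 3-coloring: color 1: [3, 5, 14, 15]; color 2: [0, 9, 16, 17]; color 3: [6, 11].

χ(G) = 3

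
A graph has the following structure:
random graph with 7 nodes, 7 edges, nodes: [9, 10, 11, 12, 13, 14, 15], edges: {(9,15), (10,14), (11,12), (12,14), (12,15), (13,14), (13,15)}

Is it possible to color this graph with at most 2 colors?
A valid 2-coloring: color 1: [11, 14, 15]; color 2: [9, 10, 12, 13].
(χ(G) = 2 ≤ 2.)

Yes, G is 2-colorable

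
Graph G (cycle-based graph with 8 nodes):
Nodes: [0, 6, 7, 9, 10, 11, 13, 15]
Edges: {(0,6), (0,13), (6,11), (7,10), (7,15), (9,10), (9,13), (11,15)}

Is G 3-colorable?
A valid 3-coloring: color 1: [0, 7, 9, 11]; color 2: [6, 10, 13, 15].
(χ(G) = 2 ≤ 3.)

Yes, G is 3-colorable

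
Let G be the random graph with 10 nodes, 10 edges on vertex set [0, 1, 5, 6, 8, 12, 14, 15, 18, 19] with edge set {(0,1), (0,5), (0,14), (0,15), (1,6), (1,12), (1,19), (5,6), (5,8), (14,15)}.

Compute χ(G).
χ(G) = 3

Clique number ω(G) = 3 (lower bound: χ ≥ ω).
The clique on [0, 14, 15] has size 3, forcing χ ≥ 3, and the coloring below uses 3 colors, so χ(G) = 3.
A valid 3-coloring: color 1: [0, 6, 8, 12, 18, 19]; color 2: [1, 5, 14]; color 3: [15].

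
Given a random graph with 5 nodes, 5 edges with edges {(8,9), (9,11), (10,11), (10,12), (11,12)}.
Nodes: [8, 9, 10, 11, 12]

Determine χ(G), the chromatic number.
χ(G) = 3

Clique number ω(G) = 3 (lower bound: χ ≥ ω).
The clique on [10, 11, 12] has size 3, forcing χ ≥ 3, and the coloring below uses 3 colors, so χ(G) = 3.
A valid 3-coloring: color 1: [8, 11]; color 2: [9, 12]; color 3: [10].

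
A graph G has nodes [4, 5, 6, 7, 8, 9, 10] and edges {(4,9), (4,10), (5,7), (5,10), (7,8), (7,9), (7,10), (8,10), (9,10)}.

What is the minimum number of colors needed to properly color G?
χ(G) = 3

Clique number ω(G) = 3 (lower bound: χ ≥ ω).
The clique on [4, 9, 10] has size 3, forcing χ ≥ 3, and the coloring below uses 3 colors, so χ(G) = 3.
A valid 3-coloring: color 1: [6, 10]; color 2: [4, 7]; color 3: [5, 8, 9].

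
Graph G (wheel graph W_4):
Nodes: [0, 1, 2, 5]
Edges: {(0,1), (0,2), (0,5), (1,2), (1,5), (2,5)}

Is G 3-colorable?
The clique on vertices [0, 1, 2, 5] has size 4 > 3, so it alone needs 4 colors.

No, G is not 3-colorable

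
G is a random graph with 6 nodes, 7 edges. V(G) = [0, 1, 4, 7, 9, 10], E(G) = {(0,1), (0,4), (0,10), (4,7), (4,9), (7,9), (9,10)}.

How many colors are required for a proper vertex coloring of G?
Clique number ω(G) = 3 (lower bound: χ ≥ ω).
The clique on [4, 7, 9] has size 3, forcing χ ≥ 3, and the coloring below uses 3 colors, so χ(G) = 3.
A valid 3-coloring: color 1: [0, 9]; color 2: [1, 4, 10]; color 3: [7].

χ(G) = 3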